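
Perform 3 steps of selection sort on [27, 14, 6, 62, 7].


Initial: [27, 14, 6, 62, 7]
Step 1: min=6 at 2
  Swap: [6, 14, 27, 62, 7]
Step 2: min=7 at 4
  Swap: [6, 7, 27, 62, 14]
Step 3: min=14 at 4
  Swap: [6, 7, 14, 62, 27]

After 3 steps: [6, 7, 14, 62, 27]


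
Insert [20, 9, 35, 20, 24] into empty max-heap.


Insert 20: [20]
Insert 9: [20, 9]
Insert 35: [35, 9, 20]
Insert 20: [35, 20, 20, 9]
Insert 24: [35, 24, 20, 9, 20]

Final heap: [35, 24, 20, 9, 20]


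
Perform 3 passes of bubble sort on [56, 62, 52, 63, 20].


Initial: [56, 62, 52, 63, 20]
Pass 1: [56, 52, 62, 20, 63] (2 swaps)
Pass 2: [52, 56, 20, 62, 63] (2 swaps)
Pass 3: [52, 20, 56, 62, 63] (1 swaps)

After 3 passes: [52, 20, 56, 62, 63]


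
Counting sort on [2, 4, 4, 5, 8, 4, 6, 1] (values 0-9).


Input: [2, 4, 4, 5, 8, 4, 6, 1]
Counts: [0, 1, 1, 0, 3, 1, 1, 0, 1, 0]

Sorted: [1, 2, 4, 4, 4, 5, 6, 8]


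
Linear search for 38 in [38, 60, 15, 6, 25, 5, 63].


i=0: 38==38 found!

Found at 0, 1 comps


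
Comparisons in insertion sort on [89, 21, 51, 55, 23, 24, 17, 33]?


Algorithm: insertion sort
Input: [89, 21, 51, 55, 23, 24, 17, 33]
Sorted: [17, 21, 23, 24, 33, 51, 55, 89]

23


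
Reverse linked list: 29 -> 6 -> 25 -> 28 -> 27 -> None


Step 1: curr=29, set curr.next=prev(None) | reversed so far: 29
Step 2: curr=6, set curr.next=prev(29) | reversed so far: 6 -> 29
Step 3: curr=25, set curr.next=prev(6) | reversed so far: 25 -> 6 -> 29
Step 4: curr=28, set curr.next=prev(25) | reversed so far: 28 -> 25 -> 6 -> 29
Step 5: curr=27, set curr.next=prev(28) | reversed so far: 27 -> 28 -> 25 -> 6 -> 29

27 -> 28 -> 25 -> 6 -> 29 -> None


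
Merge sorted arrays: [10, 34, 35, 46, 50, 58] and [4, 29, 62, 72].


Take 4 from B
Take 10 from A
Take 29 from B
Take 34 from A
Take 35 from A
Take 46 from A
Take 50 from A
Take 58 from A

Merged: [4, 10, 29, 34, 35, 46, 50, 58, 62, 72]


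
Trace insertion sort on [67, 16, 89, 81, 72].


Initial: [67, 16, 89, 81, 72]
Insert 16: [16, 67, 89, 81, 72]
Insert 89: [16, 67, 89, 81, 72]
Insert 81: [16, 67, 81, 89, 72]
Insert 72: [16, 67, 72, 81, 89]

Sorted: [16, 67, 72, 81, 89]


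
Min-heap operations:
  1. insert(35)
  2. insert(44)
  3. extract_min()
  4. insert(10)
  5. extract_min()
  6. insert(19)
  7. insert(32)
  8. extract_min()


insert(35) -> [35]
insert(44) -> [35, 44]
extract_min()->35, [44]
insert(10) -> [10, 44]
extract_min()->10, [44]
insert(19) -> [19, 44]
insert(32) -> [19, 44, 32]
extract_min()->19, [32, 44]

Final heap: [32, 44]


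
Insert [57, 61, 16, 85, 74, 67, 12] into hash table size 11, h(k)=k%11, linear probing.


Insert 57: h=2 -> slot 2
Insert 61: h=6 -> slot 6
Insert 16: h=5 -> slot 5
Insert 85: h=8 -> slot 8
Insert 74: h=8, 1 probes -> slot 9
Insert 67: h=1 -> slot 1
Insert 12: h=1, 2 probes -> slot 3

Table: [None, 67, 57, 12, None, 16, 61, None, 85, 74, None]


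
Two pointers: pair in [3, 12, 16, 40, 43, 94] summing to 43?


lo=0(3)+hi=5(94)=97
lo=0(3)+hi=4(43)=46
lo=0(3)+hi=3(40)=43

Yes: 3+40=43


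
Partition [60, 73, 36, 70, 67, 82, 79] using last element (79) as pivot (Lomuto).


Pivot: 79
  60 <= 79: advance i (no swap)
  73 <= 79: advance i (no swap)
  36 <= 79: advance i (no swap)
  70 <= 79: advance i (no swap)
  67 <= 79: advance i (no swap)
Place pivot at 5: [60, 73, 36, 70, 67, 79, 82]

Partitioned: [60, 73, 36, 70, 67, 79, 82]


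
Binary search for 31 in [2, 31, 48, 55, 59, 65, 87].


Step 1: lo=0, hi=6, mid=3, val=55
Step 2: lo=0, hi=2, mid=1, val=31

Found at index 1


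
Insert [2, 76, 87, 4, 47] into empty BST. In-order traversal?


Insert 2: root
Insert 76: R from 2
Insert 87: R from 2 -> R from 76
Insert 4: R from 2 -> L from 76
Insert 47: R from 2 -> L from 76 -> R from 4

In-order: [2, 4, 47, 76, 87]


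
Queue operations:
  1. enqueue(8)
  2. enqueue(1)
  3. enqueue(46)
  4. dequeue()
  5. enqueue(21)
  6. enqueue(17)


enqueue(8) -> [8]
enqueue(1) -> [8, 1]
enqueue(46) -> [8, 1, 46]
dequeue()->8, [1, 46]
enqueue(21) -> [1, 46, 21]
enqueue(17) -> [1, 46, 21, 17]

Final queue: [1, 46, 21, 17]


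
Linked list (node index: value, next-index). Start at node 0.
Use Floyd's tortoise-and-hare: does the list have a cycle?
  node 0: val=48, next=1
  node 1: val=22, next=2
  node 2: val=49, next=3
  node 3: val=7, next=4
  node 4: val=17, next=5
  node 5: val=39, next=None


Floyd's tortoise (slow, +1) and hare (fast, +2):
  init: slow=0, fast=0
  step 1: slow=1, fast=2
  step 2: slow=2, fast=4
  step 3: fast 4->5->None, no cycle

Cycle: no


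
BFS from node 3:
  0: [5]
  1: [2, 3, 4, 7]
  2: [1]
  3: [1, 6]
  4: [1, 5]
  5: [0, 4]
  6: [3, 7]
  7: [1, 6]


Visit 3, enqueue [1, 6]
Visit 1, enqueue [2, 4, 7]
Visit 6, enqueue []
Visit 2, enqueue []
Visit 4, enqueue [5]
Visit 7, enqueue []
Visit 5, enqueue [0]
Visit 0, enqueue []

BFS order: [3, 1, 6, 2, 4, 7, 5, 0]


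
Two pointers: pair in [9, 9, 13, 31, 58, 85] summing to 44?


lo=0(9)+hi=5(85)=94
lo=0(9)+hi=4(58)=67
lo=0(9)+hi=3(31)=40
lo=1(9)+hi=3(31)=40
lo=2(13)+hi=3(31)=44

Yes: 13+31=44


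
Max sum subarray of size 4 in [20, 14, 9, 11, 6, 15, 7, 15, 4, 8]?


[0:4]: 54
[1:5]: 40
[2:6]: 41
[3:7]: 39
[4:8]: 43
[5:9]: 41
[6:10]: 34

Max: 54 at [0:4]


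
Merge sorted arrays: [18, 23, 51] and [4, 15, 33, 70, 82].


Take 4 from B
Take 15 from B
Take 18 from A
Take 23 from A
Take 33 from B
Take 51 from A

Merged: [4, 15, 18, 23, 33, 51, 70, 82]


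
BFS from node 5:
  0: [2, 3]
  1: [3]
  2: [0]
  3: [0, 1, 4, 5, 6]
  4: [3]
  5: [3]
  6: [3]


Visit 5, enqueue [3]
Visit 3, enqueue [0, 1, 4, 6]
Visit 0, enqueue [2]
Visit 1, enqueue []
Visit 4, enqueue []
Visit 6, enqueue []
Visit 2, enqueue []

BFS order: [5, 3, 0, 1, 4, 6, 2]


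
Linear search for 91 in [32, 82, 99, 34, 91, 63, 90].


i=0: 32!=91
i=1: 82!=91
i=2: 99!=91
i=3: 34!=91
i=4: 91==91 found!

Found at 4, 5 comps


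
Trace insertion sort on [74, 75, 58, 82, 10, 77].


Initial: [74, 75, 58, 82, 10, 77]
Insert 75: [74, 75, 58, 82, 10, 77]
Insert 58: [58, 74, 75, 82, 10, 77]
Insert 82: [58, 74, 75, 82, 10, 77]
Insert 10: [10, 58, 74, 75, 82, 77]
Insert 77: [10, 58, 74, 75, 77, 82]

Sorted: [10, 58, 74, 75, 77, 82]


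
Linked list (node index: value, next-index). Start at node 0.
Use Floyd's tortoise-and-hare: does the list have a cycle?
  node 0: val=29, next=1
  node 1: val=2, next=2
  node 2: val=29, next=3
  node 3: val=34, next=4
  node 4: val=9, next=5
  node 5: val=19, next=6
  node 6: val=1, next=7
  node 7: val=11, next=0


Floyd's tortoise (slow, +1) and hare (fast, +2):
  init: slow=0, fast=0
  step 1: slow=1, fast=2
  step 2: slow=2, fast=4
  step 3: slow=3, fast=6
  step 4: slow=4, fast=0
  step 5: slow=5, fast=2
  step 6: slow=6, fast=4
  step 7: slow=7, fast=6
  step 8: slow=0, fast=0
  slow == fast at node 0: cycle detected

Cycle: yes


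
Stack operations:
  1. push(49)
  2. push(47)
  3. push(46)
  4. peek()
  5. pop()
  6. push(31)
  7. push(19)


push(49) -> [49]
push(47) -> [49, 47]
push(46) -> [49, 47, 46]
peek()->46
pop()->46, [49, 47]
push(31) -> [49, 47, 31]
push(19) -> [49, 47, 31, 19]

Final stack: [49, 47, 31, 19]


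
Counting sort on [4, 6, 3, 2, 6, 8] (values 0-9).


Input: [4, 6, 3, 2, 6, 8]
Counts: [0, 0, 1, 1, 1, 0, 2, 0, 1, 0]

Sorted: [2, 3, 4, 6, 6, 8]


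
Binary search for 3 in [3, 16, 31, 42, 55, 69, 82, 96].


Step 1: lo=0, hi=7, mid=3, val=42
Step 2: lo=0, hi=2, mid=1, val=16
Step 3: lo=0, hi=0, mid=0, val=3

Found at index 0


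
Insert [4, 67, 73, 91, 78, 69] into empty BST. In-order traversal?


Insert 4: root
Insert 67: R from 4
Insert 73: R from 4 -> R from 67
Insert 91: R from 4 -> R from 67 -> R from 73
Insert 78: R from 4 -> R from 67 -> R from 73 -> L from 91
Insert 69: R from 4 -> R from 67 -> L from 73

In-order: [4, 67, 69, 73, 78, 91]


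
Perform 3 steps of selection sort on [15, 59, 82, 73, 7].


Initial: [15, 59, 82, 73, 7]
Step 1: min=7 at 4
  Swap: [7, 59, 82, 73, 15]
Step 2: min=15 at 4
  Swap: [7, 15, 82, 73, 59]
Step 3: min=59 at 4
  Swap: [7, 15, 59, 73, 82]

After 3 steps: [7, 15, 59, 73, 82]


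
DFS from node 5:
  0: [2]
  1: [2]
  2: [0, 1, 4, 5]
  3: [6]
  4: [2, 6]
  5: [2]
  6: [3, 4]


Visit 5, push [2]
Visit 2, push [4, 1, 0]
Visit 0, push []
Visit 1, push []
Visit 4, push [6]
Visit 6, push [3]
Visit 3, push []

DFS order: [5, 2, 0, 1, 4, 6, 3]


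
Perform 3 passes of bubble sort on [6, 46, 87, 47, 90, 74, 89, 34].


Initial: [6, 46, 87, 47, 90, 74, 89, 34]
Pass 1: [6, 46, 47, 87, 74, 89, 34, 90] (4 swaps)
Pass 2: [6, 46, 47, 74, 87, 34, 89, 90] (2 swaps)
Pass 3: [6, 46, 47, 74, 34, 87, 89, 90] (1 swaps)

After 3 passes: [6, 46, 47, 74, 34, 87, 89, 90]


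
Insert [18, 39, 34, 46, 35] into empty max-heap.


Insert 18: [18]
Insert 39: [39, 18]
Insert 34: [39, 18, 34]
Insert 46: [46, 39, 34, 18]
Insert 35: [46, 39, 34, 18, 35]

Final heap: [46, 39, 34, 18, 35]


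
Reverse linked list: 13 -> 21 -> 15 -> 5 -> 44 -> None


Step 1: curr=13, set curr.next=prev(None) | reversed so far: 13
Step 2: curr=21, set curr.next=prev(13) | reversed so far: 21 -> 13
Step 3: curr=15, set curr.next=prev(21) | reversed so far: 15 -> 21 -> 13
Step 4: curr=5, set curr.next=prev(15) | reversed so far: 5 -> 15 -> 21 -> 13
Step 5: curr=44, set curr.next=prev(5) | reversed so far: 44 -> 5 -> 15 -> 21 -> 13

44 -> 5 -> 15 -> 21 -> 13 -> None


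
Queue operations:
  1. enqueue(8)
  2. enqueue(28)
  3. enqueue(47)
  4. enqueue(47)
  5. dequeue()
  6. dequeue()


enqueue(8) -> [8]
enqueue(28) -> [8, 28]
enqueue(47) -> [8, 28, 47]
enqueue(47) -> [8, 28, 47, 47]
dequeue()->8, [28, 47, 47]
dequeue()->28, [47, 47]

Final queue: [47, 47]


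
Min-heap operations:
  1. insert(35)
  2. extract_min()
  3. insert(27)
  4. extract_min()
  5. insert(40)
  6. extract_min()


insert(35) -> [35]
extract_min()->35, []
insert(27) -> [27]
extract_min()->27, []
insert(40) -> [40]
extract_min()->40, []

Final heap: []


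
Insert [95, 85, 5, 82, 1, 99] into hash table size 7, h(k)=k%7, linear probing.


Insert 95: h=4 -> slot 4
Insert 85: h=1 -> slot 1
Insert 5: h=5 -> slot 5
Insert 82: h=5, 1 probes -> slot 6
Insert 1: h=1, 1 probes -> slot 2
Insert 99: h=1, 2 probes -> slot 3

Table: [None, 85, 1, 99, 95, 5, 82]


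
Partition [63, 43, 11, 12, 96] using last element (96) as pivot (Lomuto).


Pivot: 96
  63 <= 96: advance i (no swap)
  43 <= 96: advance i (no swap)
  11 <= 96: advance i (no swap)
  12 <= 96: advance i (no swap)
Place pivot at 4: [63, 43, 11, 12, 96]

Partitioned: [63, 43, 11, 12, 96]


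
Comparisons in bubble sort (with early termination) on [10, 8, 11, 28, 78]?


Algorithm: bubble sort (with early termination)
Input: [10, 8, 11, 28, 78]
Sorted: [8, 10, 11, 28, 78]

7


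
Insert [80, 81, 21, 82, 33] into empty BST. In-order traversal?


Insert 80: root
Insert 81: R from 80
Insert 21: L from 80
Insert 82: R from 80 -> R from 81
Insert 33: L from 80 -> R from 21

In-order: [21, 33, 80, 81, 82]


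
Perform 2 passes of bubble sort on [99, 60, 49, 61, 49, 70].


Initial: [99, 60, 49, 61, 49, 70]
Pass 1: [60, 49, 61, 49, 70, 99] (5 swaps)
Pass 2: [49, 60, 49, 61, 70, 99] (2 swaps)

After 2 passes: [49, 60, 49, 61, 70, 99]


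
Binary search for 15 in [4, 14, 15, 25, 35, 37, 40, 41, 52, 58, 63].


Step 1: lo=0, hi=10, mid=5, val=37
Step 2: lo=0, hi=4, mid=2, val=15

Found at index 2


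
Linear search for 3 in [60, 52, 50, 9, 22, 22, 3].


i=0: 60!=3
i=1: 52!=3
i=2: 50!=3
i=3: 9!=3
i=4: 22!=3
i=5: 22!=3
i=6: 3==3 found!

Found at 6, 7 comps


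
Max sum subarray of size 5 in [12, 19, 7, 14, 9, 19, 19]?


[0:5]: 61
[1:6]: 68
[2:7]: 68

Max: 68 at [1:6]


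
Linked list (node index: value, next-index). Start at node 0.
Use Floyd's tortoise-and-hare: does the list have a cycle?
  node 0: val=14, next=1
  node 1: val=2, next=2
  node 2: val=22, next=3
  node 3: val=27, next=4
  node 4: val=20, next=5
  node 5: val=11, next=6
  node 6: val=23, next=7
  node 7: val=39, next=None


Floyd's tortoise (slow, +1) and hare (fast, +2):
  init: slow=0, fast=0
  step 1: slow=1, fast=2
  step 2: slow=2, fast=4
  step 3: slow=3, fast=6
  step 4: fast 6->7->None, no cycle

Cycle: no


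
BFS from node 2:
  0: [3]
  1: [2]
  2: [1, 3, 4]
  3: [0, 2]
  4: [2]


Visit 2, enqueue [1, 3, 4]
Visit 1, enqueue []
Visit 3, enqueue [0]
Visit 4, enqueue []
Visit 0, enqueue []

BFS order: [2, 1, 3, 4, 0]


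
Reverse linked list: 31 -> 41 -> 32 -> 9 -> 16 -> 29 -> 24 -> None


Step 1: curr=31, set curr.next=prev(None) | reversed so far: 31
Step 2: curr=41, set curr.next=prev(31) | reversed so far: 41 -> 31
Step 3: curr=32, set curr.next=prev(41) | reversed so far: 32 -> 41 -> 31
Step 4: curr=9, set curr.next=prev(32) | reversed so far: 9 -> 32 -> 41 -> 31
Step 5: curr=16, set curr.next=prev(9) | reversed so far: 16 -> 9 -> 32 -> 41 -> 31
Step 6: curr=29, set curr.next=prev(16) | reversed so far: 29 -> 16 -> 9 -> 32 -> 41 -> 31
Step 7: curr=24, set curr.next=prev(29) | reversed so far: 24 -> 29 -> 16 -> 9 -> 32 -> 41 -> 31

24 -> 29 -> 16 -> 9 -> 32 -> 41 -> 31 -> None


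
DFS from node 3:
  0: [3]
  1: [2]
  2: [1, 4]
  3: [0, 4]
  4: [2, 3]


Visit 3, push [4, 0]
Visit 0, push []
Visit 4, push [2]
Visit 2, push [1]
Visit 1, push []

DFS order: [3, 0, 4, 2, 1]


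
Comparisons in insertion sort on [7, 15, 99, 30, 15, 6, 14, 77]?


Algorithm: insertion sort
Input: [7, 15, 99, 30, 15, 6, 14, 77]
Sorted: [6, 7, 14, 15, 15, 30, 77, 99]

19


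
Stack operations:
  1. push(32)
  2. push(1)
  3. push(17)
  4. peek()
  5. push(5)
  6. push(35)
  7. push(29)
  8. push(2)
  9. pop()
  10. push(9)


push(32) -> [32]
push(1) -> [32, 1]
push(17) -> [32, 1, 17]
peek()->17
push(5) -> [32, 1, 17, 5]
push(35) -> [32, 1, 17, 5, 35]
push(29) -> [32, 1, 17, 5, 35, 29]
push(2) -> [32, 1, 17, 5, 35, 29, 2]
pop()->2, [32, 1, 17, 5, 35, 29]
push(9) -> [32, 1, 17, 5, 35, 29, 9]

Final stack: [32, 1, 17, 5, 35, 29, 9]


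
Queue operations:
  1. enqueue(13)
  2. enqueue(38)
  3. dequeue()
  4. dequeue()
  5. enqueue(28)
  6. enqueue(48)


enqueue(13) -> [13]
enqueue(38) -> [13, 38]
dequeue()->13, [38]
dequeue()->38, []
enqueue(28) -> [28]
enqueue(48) -> [28, 48]

Final queue: [28, 48]


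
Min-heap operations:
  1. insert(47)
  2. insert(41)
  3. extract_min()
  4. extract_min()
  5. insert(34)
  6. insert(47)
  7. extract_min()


insert(47) -> [47]
insert(41) -> [41, 47]
extract_min()->41, [47]
extract_min()->47, []
insert(34) -> [34]
insert(47) -> [34, 47]
extract_min()->34, [47]

Final heap: [47]


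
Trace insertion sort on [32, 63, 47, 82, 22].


Initial: [32, 63, 47, 82, 22]
Insert 63: [32, 63, 47, 82, 22]
Insert 47: [32, 47, 63, 82, 22]
Insert 82: [32, 47, 63, 82, 22]
Insert 22: [22, 32, 47, 63, 82]

Sorted: [22, 32, 47, 63, 82]


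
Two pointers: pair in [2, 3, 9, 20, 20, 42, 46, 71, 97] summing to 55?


lo=0(2)+hi=8(97)=99
lo=0(2)+hi=7(71)=73
lo=0(2)+hi=6(46)=48
lo=1(3)+hi=6(46)=49
lo=2(9)+hi=6(46)=55

Yes: 9+46=55


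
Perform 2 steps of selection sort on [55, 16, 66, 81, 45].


Initial: [55, 16, 66, 81, 45]
Step 1: min=16 at 1
  Swap: [16, 55, 66, 81, 45]
Step 2: min=45 at 4
  Swap: [16, 45, 66, 81, 55]

After 2 steps: [16, 45, 66, 81, 55]


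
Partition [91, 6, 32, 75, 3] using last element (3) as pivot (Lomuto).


Pivot: 3
Place pivot at 0: [3, 6, 32, 75, 91]

Partitioned: [3, 6, 32, 75, 91]


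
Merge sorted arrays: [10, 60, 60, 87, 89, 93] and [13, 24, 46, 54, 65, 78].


Take 10 from A
Take 13 from B
Take 24 from B
Take 46 from B
Take 54 from B
Take 60 from A
Take 60 from A
Take 65 from B
Take 78 from B

Merged: [10, 13, 24, 46, 54, 60, 60, 65, 78, 87, 89, 93]


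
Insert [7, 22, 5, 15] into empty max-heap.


Insert 7: [7]
Insert 22: [22, 7]
Insert 5: [22, 7, 5]
Insert 15: [22, 15, 5, 7]

Final heap: [22, 15, 5, 7]


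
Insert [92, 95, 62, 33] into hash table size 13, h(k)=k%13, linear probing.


Insert 92: h=1 -> slot 1
Insert 95: h=4 -> slot 4
Insert 62: h=10 -> slot 10
Insert 33: h=7 -> slot 7

Table: [None, 92, None, None, 95, None, None, 33, None, None, 62, None, None]


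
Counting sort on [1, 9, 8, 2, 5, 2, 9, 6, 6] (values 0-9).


Input: [1, 9, 8, 2, 5, 2, 9, 6, 6]
Counts: [0, 1, 2, 0, 0, 1, 2, 0, 1, 2]

Sorted: [1, 2, 2, 5, 6, 6, 8, 9, 9]


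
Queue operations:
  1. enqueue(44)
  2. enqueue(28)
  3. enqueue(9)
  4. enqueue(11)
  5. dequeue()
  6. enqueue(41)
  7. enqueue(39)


enqueue(44) -> [44]
enqueue(28) -> [44, 28]
enqueue(9) -> [44, 28, 9]
enqueue(11) -> [44, 28, 9, 11]
dequeue()->44, [28, 9, 11]
enqueue(41) -> [28, 9, 11, 41]
enqueue(39) -> [28, 9, 11, 41, 39]

Final queue: [28, 9, 11, 41, 39]


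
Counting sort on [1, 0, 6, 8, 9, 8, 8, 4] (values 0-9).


Input: [1, 0, 6, 8, 9, 8, 8, 4]
Counts: [1, 1, 0, 0, 1, 0, 1, 0, 3, 1]

Sorted: [0, 1, 4, 6, 8, 8, 8, 9]


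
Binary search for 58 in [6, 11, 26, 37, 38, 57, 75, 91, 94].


Step 1: lo=0, hi=8, mid=4, val=38
Step 2: lo=5, hi=8, mid=6, val=75
Step 3: lo=5, hi=5, mid=5, val=57

Not found


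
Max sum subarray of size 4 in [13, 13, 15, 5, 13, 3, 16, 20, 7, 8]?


[0:4]: 46
[1:5]: 46
[2:6]: 36
[3:7]: 37
[4:8]: 52
[5:9]: 46
[6:10]: 51

Max: 52 at [4:8]


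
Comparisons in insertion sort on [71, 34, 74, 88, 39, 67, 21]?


Algorithm: insertion sort
Input: [71, 34, 74, 88, 39, 67, 21]
Sorted: [21, 34, 39, 67, 71, 74, 88]

17


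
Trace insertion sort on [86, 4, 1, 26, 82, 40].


Initial: [86, 4, 1, 26, 82, 40]
Insert 4: [4, 86, 1, 26, 82, 40]
Insert 1: [1, 4, 86, 26, 82, 40]
Insert 26: [1, 4, 26, 86, 82, 40]
Insert 82: [1, 4, 26, 82, 86, 40]
Insert 40: [1, 4, 26, 40, 82, 86]

Sorted: [1, 4, 26, 40, 82, 86]


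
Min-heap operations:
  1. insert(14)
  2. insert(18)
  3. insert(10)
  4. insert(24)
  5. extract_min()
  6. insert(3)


insert(14) -> [14]
insert(18) -> [14, 18]
insert(10) -> [10, 18, 14]
insert(24) -> [10, 18, 14, 24]
extract_min()->10, [14, 18, 24]
insert(3) -> [3, 14, 24, 18]

Final heap: [3, 14, 24, 18]


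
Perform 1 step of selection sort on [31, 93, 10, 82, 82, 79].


Initial: [31, 93, 10, 82, 82, 79]
Step 1: min=10 at 2
  Swap: [10, 93, 31, 82, 82, 79]

After 1 step: [10, 93, 31, 82, 82, 79]


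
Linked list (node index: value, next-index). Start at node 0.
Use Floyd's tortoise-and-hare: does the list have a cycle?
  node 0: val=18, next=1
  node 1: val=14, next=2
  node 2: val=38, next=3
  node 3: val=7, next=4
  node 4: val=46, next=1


Floyd's tortoise (slow, +1) and hare (fast, +2):
  init: slow=0, fast=0
  step 1: slow=1, fast=2
  step 2: slow=2, fast=4
  step 3: slow=3, fast=2
  step 4: slow=4, fast=4
  slow == fast at node 4: cycle detected

Cycle: yes


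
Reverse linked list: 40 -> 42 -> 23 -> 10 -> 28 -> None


Step 1: curr=40, set curr.next=prev(None) | reversed so far: 40
Step 2: curr=42, set curr.next=prev(40) | reversed so far: 42 -> 40
Step 3: curr=23, set curr.next=prev(42) | reversed so far: 23 -> 42 -> 40
Step 4: curr=10, set curr.next=prev(23) | reversed so far: 10 -> 23 -> 42 -> 40
Step 5: curr=28, set curr.next=prev(10) | reversed so far: 28 -> 10 -> 23 -> 42 -> 40

28 -> 10 -> 23 -> 42 -> 40 -> None


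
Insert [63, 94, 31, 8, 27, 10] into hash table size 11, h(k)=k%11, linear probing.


Insert 63: h=8 -> slot 8
Insert 94: h=6 -> slot 6
Insert 31: h=9 -> slot 9
Insert 8: h=8, 2 probes -> slot 10
Insert 27: h=5 -> slot 5
Insert 10: h=10, 1 probes -> slot 0

Table: [10, None, None, None, None, 27, 94, None, 63, 31, 8]


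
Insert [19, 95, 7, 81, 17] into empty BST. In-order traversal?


Insert 19: root
Insert 95: R from 19
Insert 7: L from 19
Insert 81: R from 19 -> L from 95
Insert 17: L from 19 -> R from 7

In-order: [7, 17, 19, 81, 95]


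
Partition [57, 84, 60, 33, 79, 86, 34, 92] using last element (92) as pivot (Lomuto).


Pivot: 92
  57 <= 92: advance i (no swap)
  84 <= 92: advance i (no swap)
  60 <= 92: advance i (no swap)
  33 <= 92: advance i (no swap)
  79 <= 92: advance i (no swap)
  86 <= 92: advance i (no swap)
  34 <= 92: advance i (no swap)
Place pivot at 7: [57, 84, 60, 33, 79, 86, 34, 92]

Partitioned: [57, 84, 60, 33, 79, 86, 34, 92]


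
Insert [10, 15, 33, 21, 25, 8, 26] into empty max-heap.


Insert 10: [10]
Insert 15: [15, 10]
Insert 33: [33, 10, 15]
Insert 21: [33, 21, 15, 10]
Insert 25: [33, 25, 15, 10, 21]
Insert 8: [33, 25, 15, 10, 21, 8]
Insert 26: [33, 25, 26, 10, 21, 8, 15]

Final heap: [33, 25, 26, 10, 21, 8, 15]


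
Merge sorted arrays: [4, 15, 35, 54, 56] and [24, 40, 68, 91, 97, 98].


Take 4 from A
Take 15 from A
Take 24 from B
Take 35 from A
Take 40 from B
Take 54 from A
Take 56 from A

Merged: [4, 15, 24, 35, 40, 54, 56, 68, 91, 97, 98]


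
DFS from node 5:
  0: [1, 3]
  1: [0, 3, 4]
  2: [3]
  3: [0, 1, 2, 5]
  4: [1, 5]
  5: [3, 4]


Visit 5, push [4, 3]
Visit 3, push [2, 1, 0]
Visit 0, push [1]
Visit 1, push [4]
Visit 4, push []
Visit 2, push []

DFS order: [5, 3, 0, 1, 4, 2]


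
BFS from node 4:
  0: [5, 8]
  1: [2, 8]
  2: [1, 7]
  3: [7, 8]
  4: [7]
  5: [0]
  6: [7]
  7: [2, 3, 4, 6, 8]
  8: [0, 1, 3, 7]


Visit 4, enqueue [7]
Visit 7, enqueue [2, 3, 6, 8]
Visit 2, enqueue [1]
Visit 3, enqueue []
Visit 6, enqueue []
Visit 8, enqueue [0]
Visit 1, enqueue []
Visit 0, enqueue [5]
Visit 5, enqueue []

BFS order: [4, 7, 2, 3, 6, 8, 1, 0, 5]


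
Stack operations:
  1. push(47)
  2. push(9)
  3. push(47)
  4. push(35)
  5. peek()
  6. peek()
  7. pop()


push(47) -> [47]
push(9) -> [47, 9]
push(47) -> [47, 9, 47]
push(35) -> [47, 9, 47, 35]
peek()->35
peek()->35
pop()->35, [47, 9, 47]

Final stack: [47, 9, 47]


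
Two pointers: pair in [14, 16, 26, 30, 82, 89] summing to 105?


lo=0(14)+hi=5(89)=103
lo=1(16)+hi=5(89)=105

Yes: 16+89=105


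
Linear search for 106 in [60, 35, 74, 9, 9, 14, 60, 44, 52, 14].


i=0: 60!=106
i=1: 35!=106
i=2: 74!=106
i=3: 9!=106
i=4: 9!=106
i=5: 14!=106
i=6: 60!=106
i=7: 44!=106
i=8: 52!=106
i=9: 14!=106

Not found, 10 comps


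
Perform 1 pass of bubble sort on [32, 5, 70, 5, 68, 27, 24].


Initial: [32, 5, 70, 5, 68, 27, 24]
Pass 1: [5, 32, 5, 68, 27, 24, 70] (5 swaps)

After 1 pass: [5, 32, 5, 68, 27, 24, 70]


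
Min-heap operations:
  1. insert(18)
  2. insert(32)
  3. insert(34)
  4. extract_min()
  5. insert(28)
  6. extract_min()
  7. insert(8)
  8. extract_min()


insert(18) -> [18]
insert(32) -> [18, 32]
insert(34) -> [18, 32, 34]
extract_min()->18, [32, 34]
insert(28) -> [28, 34, 32]
extract_min()->28, [32, 34]
insert(8) -> [8, 34, 32]
extract_min()->8, [32, 34]

Final heap: [32, 34]


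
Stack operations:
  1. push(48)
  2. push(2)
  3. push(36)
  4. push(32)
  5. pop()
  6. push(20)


push(48) -> [48]
push(2) -> [48, 2]
push(36) -> [48, 2, 36]
push(32) -> [48, 2, 36, 32]
pop()->32, [48, 2, 36]
push(20) -> [48, 2, 36, 20]

Final stack: [48, 2, 36, 20]


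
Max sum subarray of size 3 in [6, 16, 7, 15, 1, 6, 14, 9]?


[0:3]: 29
[1:4]: 38
[2:5]: 23
[3:6]: 22
[4:7]: 21
[5:8]: 29

Max: 38 at [1:4]


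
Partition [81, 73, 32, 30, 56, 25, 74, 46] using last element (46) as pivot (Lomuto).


Pivot: 46
  32 <= 46: swap -> [32, 73, 81, 30, 56, 25, 74, 46]
  30 <= 46: swap -> [32, 30, 81, 73, 56, 25, 74, 46]
  25 <= 46: swap -> [32, 30, 25, 73, 56, 81, 74, 46]
Place pivot at 3: [32, 30, 25, 46, 56, 81, 74, 73]

Partitioned: [32, 30, 25, 46, 56, 81, 74, 73]


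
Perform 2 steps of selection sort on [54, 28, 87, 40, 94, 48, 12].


Initial: [54, 28, 87, 40, 94, 48, 12]
Step 1: min=12 at 6
  Swap: [12, 28, 87, 40, 94, 48, 54]
Step 2: min=28 at 1
  Swap: [12, 28, 87, 40, 94, 48, 54]

After 2 steps: [12, 28, 87, 40, 94, 48, 54]


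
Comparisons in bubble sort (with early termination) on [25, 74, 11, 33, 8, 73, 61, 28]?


Algorithm: bubble sort (with early termination)
Input: [25, 74, 11, 33, 8, 73, 61, 28]
Sorted: [8, 11, 25, 28, 33, 61, 73, 74]

25


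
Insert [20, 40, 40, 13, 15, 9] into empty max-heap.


Insert 20: [20]
Insert 40: [40, 20]
Insert 40: [40, 20, 40]
Insert 13: [40, 20, 40, 13]
Insert 15: [40, 20, 40, 13, 15]
Insert 9: [40, 20, 40, 13, 15, 9]

Final heap: [40, 20, 40, 13, 15, 9]


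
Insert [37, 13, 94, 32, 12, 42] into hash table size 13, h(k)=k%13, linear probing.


Insert 37: h=11 -> slot 11
Insert 13: h=0 -> slot 0
Insert 94: h=3 -> slot 3
Insert 32: h=6 -> slot 6
Insert 12: h=12 -> slot 12
Insert 42: h=3, 1 probes -> slot 4

Table: [13, None, None, 94, 42, None, 32, None, None, None, None, 37, 12]


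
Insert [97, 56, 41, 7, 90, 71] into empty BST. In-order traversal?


Insert 97: root
Insert 56: L from 97
Insert 41: L from 97 -> L from 56
Insert 7: L from 97 -> L from 56 -> L from 41
Insert 90: L from 97 -> R from 56
Insert 71: L from 97 -> R from 56 -> L from 90

In-order: [7, 41, 56, 71, 90, 97]


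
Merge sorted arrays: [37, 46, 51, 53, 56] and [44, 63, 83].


Take 37 from A
Take 44 from B
Take 46 from A
Take 51 from A
Take 53 from A
Take 56 from A

Merged: [37, 44, 46, 51, 53, 56, 63, 83]


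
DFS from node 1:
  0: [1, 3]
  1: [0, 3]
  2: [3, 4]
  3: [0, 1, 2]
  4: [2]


Visit 1, push [3, 0]
Visit 0, push [3]
Visit 3, push [2]
Visit 2, push [4]
Visit 4, push []

DFS order: [1, 0, 3, 2, 4]


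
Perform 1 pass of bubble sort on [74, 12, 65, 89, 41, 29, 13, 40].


Initial: [74, 12, 65, 89, 41, 29, 13, 40]
Pass 1: [12, 65, 74, 41, 29, 13, 40, 89] (6 swaps)

After 1 pass: [12, 65, 74, 41, 29, 13, 40, 89]


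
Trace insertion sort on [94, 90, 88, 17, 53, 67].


Initial: [94, 90, 88, 17, 53, 67]
Insert 90: [90, 94, 88, 17, 53, 67]
Insert 88: [88, 90, 94, 17, 53, 67]
Insert 17: [17, 88, 90, 94, 53, 67]
Insert 53: [17, 53, 88, 90, 94, 67]
Insert 67: [17, 53, 67, 88, 90, 94]

Sorted: [17, 53, 67, 88, 90, 94]


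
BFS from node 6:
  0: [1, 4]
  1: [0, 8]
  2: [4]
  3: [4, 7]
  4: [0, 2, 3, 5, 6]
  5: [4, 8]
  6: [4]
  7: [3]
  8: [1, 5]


Visit 6, enqueue [4]
Visit 4, enqueue [0, 2, 3, 5]
Visit 0, enqueue [1]
Visit 2, enqueue []
Visit 3, enqueue [7]
Visit 5, enqueue [8]
Visit 1, enqueue []
Visit 7, enqueue []
Visit 8, enqueue []

BFS order: [6, 4, 0, 2, 3, 5, 1, 7, 8]


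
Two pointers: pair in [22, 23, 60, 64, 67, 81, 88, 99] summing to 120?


lo=0(22)+hi=7(99)=121
lo=0(22)+hi=6(88)=110
lo=1(23)+hi=6(88)=111
lo=2(60)+hi=6(88)=148
lo=2(60)+hi=5(81)=141
lo=2(60)+hi=4(67)=127
lo=2(60)+hi=3(64)=124

No pair found


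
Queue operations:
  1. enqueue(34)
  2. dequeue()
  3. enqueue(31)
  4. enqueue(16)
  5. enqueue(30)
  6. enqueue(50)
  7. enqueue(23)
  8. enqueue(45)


enqueue(34) -> [34]
dequeue()->34, []
enqueue(31) -> [31]
enqueue(16) -> [31, 16]
enqueue(30) -> [31, 16, 30]
enqueue(50) -> [31, 16, 30, 50]
enqueue(23) -> [31, 16, 30, 50, 23]
enqueue(45) -> [31, 16, 30, 50, 23, 45]

Final queue: [31, 16, 30, 50, 23, 45]


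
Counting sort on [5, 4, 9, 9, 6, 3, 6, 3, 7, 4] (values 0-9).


Input: [5, 4, 9, 9, 6, 3, 6, 3, 7, 4]
Counts: [0, 0, 0, 2, 2, 1, 2, 1, 0, 2]

Sorted: [3, 3, 4, 4, 5, 6, 6, 7, 9, 9]


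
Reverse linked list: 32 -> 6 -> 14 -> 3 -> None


Step 1: curr=32, set curr.next=prev(None) | reversed so far: 32
Step 2: curr=6, set curr.next=prev(32) | reversed so far: 6 -> 32
Step 3: curr=14, set curr.next=prev(6) | reversed so far: 14 -> 6 -> 32
Step 4: curr=3, set curr.next=prev(14) | reversed so far: 3 -> 14 -> 6 -> 32

3 -> 14 -> 6 -> 32 -> None


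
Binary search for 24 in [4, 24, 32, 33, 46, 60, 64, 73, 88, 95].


Step 1: lo=0, hi=9, mid=4, val=46
Step 2: lo=0, hi=3, mid=1, val=24

Found at index 1


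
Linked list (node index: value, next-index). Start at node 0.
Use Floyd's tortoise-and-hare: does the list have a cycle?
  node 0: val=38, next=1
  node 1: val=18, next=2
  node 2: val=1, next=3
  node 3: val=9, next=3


Floyd's tortoise (slow, +1) and hare (fast, +2):
  init: slow=0, fast=0
  step 1: slow=1, fast=2
  step 2: slow=2, fast=3
  step 3: slow=3, fast=3
  slow == fast at node 3: cycle detected

Cycle: yes


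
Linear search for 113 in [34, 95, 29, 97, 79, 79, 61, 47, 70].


i=0: 34!=113
i=1: 95!=113
i=2: 29!=113
i=3: 97!=113
i=4: 79!=113
i=5: 79!=113
i=6: 61!=113
i=7: 47!=113
i=8: 70!=113

Not found, 9 comps


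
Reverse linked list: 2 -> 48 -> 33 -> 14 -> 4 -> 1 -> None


Step 1: curr=2, set curr.next=prev(None) | reversed so far: 2
Step 2: curr=48, set curr.next=prev(2) | reversed so far: 48 -> 2
Step 3: curr=33, set curr.next=prev(48) | reversed so far: 33 -> 48 -> 2
Step 4: curr=14, set curr.next=prev(33) | reversed so far: 14 -> 33 -> 48 -> 2
Step 5: curr=4, set curr.next=prev(14) | reversed so far: 4 -> 14 -> 33 -> 48 -> 2
Step 6: curr=1, set curr.next=prev(4) | reversed so far: 1 -> 4 -> 14 -> 33 -> 48 -> 2

1 -> 4 -> 14 -> 33 -> 48 -> 2 -> None


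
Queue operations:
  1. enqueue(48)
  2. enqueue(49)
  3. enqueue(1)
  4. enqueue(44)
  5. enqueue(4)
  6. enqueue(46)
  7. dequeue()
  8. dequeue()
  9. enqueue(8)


enqueue(48) -> [48]
enqueue(49) -> [48, 49]
enqueue(1) -> [48, 49, 1]
enqueue(44) -> [48, 49, 1, 44]
enqueue(4) -> [48, 49, 1, 44, 4]
enqueue(46) -> [48, 49, 1, 44, 4, 46]
dequeue()->48, [49, 1, 44, 4, 46]
dequeue()->49, [1, 44, 4, 46]
enqueue(8) -> [1, 44, 4, 46, 8]

Final queue: [1, 44, 4, 46, 8]


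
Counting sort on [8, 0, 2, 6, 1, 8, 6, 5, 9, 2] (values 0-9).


Input: [8, 0, 2, 6, 1, 8, 6, 5, 9, 2]
Counts: [1, 1, 2, 0, 0, 1, 2, 0, 2, 1]

Sorted: [0, 1, 2, 2, 5, 6, 6, 8, 8, 9]


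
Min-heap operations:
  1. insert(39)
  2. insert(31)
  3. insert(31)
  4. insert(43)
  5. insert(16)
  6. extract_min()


insert(39) -> [39]
insert(31) -> [31, 39]
insert(31) -> [31, 39, 31]
insert(43) -> [31, 39, 31, 43]
insert(16) -> [16, 31, 31, 43, 39]
extract_min()->16, [31, 31, 39, 43]

Final heap: [31, 31, 39, 43]


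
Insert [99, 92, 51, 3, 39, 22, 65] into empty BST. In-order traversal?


Insert 99: root
Insert 92: L from 99
Insert 51: L from 99 -> L from 92
Insert 3: L from 99 -> L from 92 -> L from 51
Insert 39: L from 99 -> L from 92 -> L from 51 -> R from 3
Insert 22: L from 99 -> L from 92 -> L from 51 -> R from 3 -> L from 39
Insert 65: L from 99 -> L from 92 -> R from 51

In-order: [3, 22, 39, 51, 65, 92, 99]


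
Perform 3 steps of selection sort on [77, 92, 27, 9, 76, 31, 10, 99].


Initial: [77, 92, 27, 9, 76, 31, 10, 99]
Step 1: min=9 at 3
  Swap: [9, 92, 27, 77, 76, 31, 10, 99]
Step 2: min=10 at 6
  Swap: [9, 10, 27, 77, 76, 31, 92, 99]
Step 3: min=27 at 2
  Swap: [9, 10, 27, 77, 76, 31, 92, 99]

After 3 steps: [9, 10, 27, 77, 76, 31, 92, 99]


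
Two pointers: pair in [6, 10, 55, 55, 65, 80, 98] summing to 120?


lo=0(6)+hi=6(98)=104
lo=1(10)+hi=6(98)=108
lo=2(55)+hi=6(98)=153
lo=2(55)+hi=5(80)=135
lo=2(55)+hi=4(65)=120

Yes: 55+65=120


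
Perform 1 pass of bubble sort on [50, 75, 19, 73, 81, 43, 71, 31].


Initial: [50, 75, 19, 73, 81, 43, 71, 31]
Pass 1: [50, 19, 73, 75, 43, 71, 31, 81] (5 swaps)

After 1 pass: [50, 19, 73, 75, 43, 71, 31, 81]


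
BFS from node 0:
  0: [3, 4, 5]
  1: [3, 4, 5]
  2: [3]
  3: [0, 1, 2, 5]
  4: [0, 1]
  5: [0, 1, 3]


Visit 0, enqueue [3, 4, 5]
Visit 3, enqueue [1, 2]
Visit 4, enqueue []
Visit 5, enqueue []
Visit 1, enqueue []
Visit 2, enqueue []

BFS order: [0, 3, 4, 5, 1, 2]


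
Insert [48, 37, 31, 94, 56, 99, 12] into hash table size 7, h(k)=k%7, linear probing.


Insert 48: h=6 -> slot 6
Insert 37: h=2 -> slot 2
Insert 31: h=3 -> slot 3
Insert 94: h=3, 1 probes -> slot 4
Insert 56: h=0 -> slot 0
Insert 99: h=1 -> slot 1
Insert 12: h=5 -> slot 5

Table: [56, 99, 37, 31, 94, 12, 48]


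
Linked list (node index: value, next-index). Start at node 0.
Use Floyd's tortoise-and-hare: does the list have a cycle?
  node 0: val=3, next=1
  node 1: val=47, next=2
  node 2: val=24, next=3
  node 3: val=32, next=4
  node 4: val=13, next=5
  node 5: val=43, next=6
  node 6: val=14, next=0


Floyd's tortoise (slow, +1) and hare (fast, +2):
  init: slow=0, fast=0
  step 1: slow=1, fast=2
  step 2: slow=2, fast=4
  step 3: slow=3, fast=6
  step 4: slow=4, fast=1
  step 5: slow=5, fast=3
  step 6: slow=6, fast=5
  step 7: slow=0, fast=0
  slow == fast at node 0: cycle detected

Cycle: yes


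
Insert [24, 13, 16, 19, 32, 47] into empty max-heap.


Insert 24: [24]
Insert 13: [24, 13]
Insert 16: [24, 13, 16]
Insert 19: [24, 19, 16, 13]
Insert 32: [32, 24, 16, 13, 19]
Insert 47: [47, 24, 32, 13, 19, 16]

Final heap: [47, 24, 32, 13, 19, 16]


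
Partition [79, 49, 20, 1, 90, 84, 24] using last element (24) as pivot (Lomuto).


Pivot: 24
  20 <= 24: swap -> [20, 49, 79, 1, 90, 84, 24]
  1 <= 24: swap -> [20, 1, 79, 49, 90, 84, 24]
Place pivot at 2: [20, 1, 24, 49, 90, 84, 79]

Partitioned: [20, 1, 24, 49, 90, 84, 79]


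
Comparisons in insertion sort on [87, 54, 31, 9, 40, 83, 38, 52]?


Algorithm: insertion sort
Input: [87, 54, 31, 9, 40, 83, 38, 52]
Sorted: [9, 31, 38, 40, 52, 54, 83, 87]

20


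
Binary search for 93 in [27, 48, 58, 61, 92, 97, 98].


Step 1: lo=0, hi=6, mid=3, val=61
Step 2: lo=4, hi=6, mid=5, val=97
Step 3: lo=4, hi=4, mid=4, val=92

Not found


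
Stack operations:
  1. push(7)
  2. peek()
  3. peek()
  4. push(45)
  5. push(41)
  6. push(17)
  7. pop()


push(7) -> [7]
peek()->7
peek()->7
push(45) -> [7, 45]
push(41) -> [7, 45, 41]
push(17) -> [7, 45, 41, 17]
pop()->17, [7, 45, 41]

Final stack: [7, 45, 41]


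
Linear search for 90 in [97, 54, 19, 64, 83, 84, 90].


i=0: 97!=90
i=1: 54!=90
i=2: 19!=90
i=3: 64!=90
i=4: 83!=90
i=5: 84!=90
i=6: 90==90 found!

Found at 6, 7 comps


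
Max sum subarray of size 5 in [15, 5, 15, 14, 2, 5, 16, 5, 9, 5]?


[0:5]: 51
[1:6]: 41
[2:7]: 52
[3:8]: 42
[4:9]: 37
[5:10]: 40

Max: 52 at [2:7]


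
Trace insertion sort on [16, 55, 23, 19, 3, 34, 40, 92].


Initial: [16, 55, 23, 19, 3, 34, 40, 92]
Insert 55: [16, 55, 23, 19, 3, 34, 40, 92]
Insert 23: [16, 23, 55, 19, 3, 34, 40, 92]
Insert 19: [16, 19, 23, 55, 3, 34, 40, 92]
Insert 3: [3, 16, 19, 23, 55, 34, 40, 92]
Insert 34: [3, 16, 19, 23, 34, 55, 40, 92]
Insert 40: [3, 16, 19, 23, 34, 40, 55, 92]
Insert 92: [3, 16, 19, 23, 34, 40, 55, 92]

Sorted: [3, 16, 19, 23, 34, 40, 55, 92]


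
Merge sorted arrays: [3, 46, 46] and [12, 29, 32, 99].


Take 3 from A
Take 12 from B
Take 29 from B
Take 32 from B
Take 46 from A
Take 46 from A

Merged: [3, 12, 29, 32, 46, 46, 99]


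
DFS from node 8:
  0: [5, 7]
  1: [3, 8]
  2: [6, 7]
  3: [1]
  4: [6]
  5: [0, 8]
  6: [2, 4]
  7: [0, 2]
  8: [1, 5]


Visit 8, push [5, 1]
Visit 1, push [3]
Visit 3, push []
Visit 5, push [0]
Visit 0, push [7]
Visit 7, push [2]
Visit 2, push [6]
Visit 6, push [4]
Visit 4, push []

DFS order: [8, 1, 3, 5, 0, 7, 2, 6, 4]


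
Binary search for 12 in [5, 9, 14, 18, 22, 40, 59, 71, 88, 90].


Step 1: lo=0, hi=9, mid=4, val=22
Step 2: lo=0, hi=3, mid=1, val=9
Step 3: lo=2, hi=3, mid=2, val=14

Not found


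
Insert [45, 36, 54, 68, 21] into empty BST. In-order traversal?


Insert 45: root
Insert 36: L from 45
Insert 54: R from 45
Insert 68: R from 45 -> R from 54
Insert 21: L from 45 -> L from 36

In-order: [21, 36, 45, 54, 68]


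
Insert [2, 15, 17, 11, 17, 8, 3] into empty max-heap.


Insert 2: [2]
Insert 15: [15, 2]
Insert 17: [17, 2, 15]
Insert 11: [17, 11, 15, 2]
Insert 17: [17, 17, 15, 2, 11]
Insert 8: [17, 17, 15, 2, 11, 8]
Insert 3: [17, 17, 15, 2, 11, 8, 3]

Final heap: [17, 17, 15, 2, 11, 8, 3]


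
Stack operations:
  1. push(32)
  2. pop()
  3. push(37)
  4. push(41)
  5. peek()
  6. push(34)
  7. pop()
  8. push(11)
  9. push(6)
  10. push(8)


push(32) -> [32]
pop()->32, []
push(37) -> [37]
push(41) -> [37, 41]
peek()->41
push(34) -> [37, 41, 34]
pop()->34, [37, 41]
push(11) -> [37, 41, 11]
push(6) -> [37, 41, 11, 6]
push(8) -> [37, 41, 11, 6, 8]

Final stack: [37, 41, 11, 6, 8]


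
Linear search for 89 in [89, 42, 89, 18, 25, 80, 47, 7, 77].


i=0: 89==89 found!

Found at 0, 1 comps


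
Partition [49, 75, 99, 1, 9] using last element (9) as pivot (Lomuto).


Pivot: 9
  1 <= 9: swap -> [1, 75, 99, 49, 9]
Place pivot at 1: [1, 9, 99, 49, 75]

Partitioned: [1, 9, 99, 49, 75]


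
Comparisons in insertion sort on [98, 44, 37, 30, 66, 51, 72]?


Algorithm: insertion sort
Input: [98, 44, 37, 30, 66, 51, 72]
Sorted: [30, 37, 44, 51, 66, 72, 98]

13


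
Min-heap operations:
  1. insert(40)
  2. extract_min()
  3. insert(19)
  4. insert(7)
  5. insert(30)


insert(40) -> [40]
extract_min()->40, []
insert(19) -> [19]
insert(7) -> [7, 19]
insert(30) -> [7, 19, 30]

Final heap: [7, 19, 30]


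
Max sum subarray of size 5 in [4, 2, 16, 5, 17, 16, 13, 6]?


[0:5]: 44
[1:6]: 56
[2:7]: 67
[3:8]: 57

Max: 67 at [2:7]


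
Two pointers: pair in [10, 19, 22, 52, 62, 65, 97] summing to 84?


lo=0(10)+hi=6(97)=107
lo=0(10)+hi=5(65)=75
lo=1(19)+hi=5(65)=84

Yes: 19+65=84


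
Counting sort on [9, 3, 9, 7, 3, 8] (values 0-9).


Input: [9, 3, 9, 7, 3, 8]
Counts: [0, 0, 0, 2, 0, 0, 0, 1, 1, 2]

Sorted: [3, 3, 7, 8, 9, 9]


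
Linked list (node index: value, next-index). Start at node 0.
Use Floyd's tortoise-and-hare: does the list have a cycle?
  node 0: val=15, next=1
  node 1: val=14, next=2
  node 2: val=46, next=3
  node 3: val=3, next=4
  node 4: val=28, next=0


Floyd's tortoise (slow, +1) and hare (fast, +2):
  init: slow=0, fast=0
  step 1: slow=1, fast=2
  step 2: slow=2, fast=4
  step 3: slow=3, fast=1
  step 4: slow=4, fast=3
  step 5: slow=0, fast=0
  slow == fast at node 0: cycle detected

Cycle: yes


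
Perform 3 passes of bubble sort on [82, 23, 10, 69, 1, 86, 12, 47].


Initial: [82, 23, 10, 69, 1, 86, 12, 47]
Pass 1: [23, 10, 69, 1, 82, 12, 47, 86] (6 swaps)
Pass 2: [10, 23, 1, 69, 12, 47, 82, 86] (4 swaps)
Pass 3: [10, 1, 23, 12, 47, 69, 82, 86] (3 swaps)

After 3 passes: [10, 1, 23, 12, 47, 69, 82, 86]


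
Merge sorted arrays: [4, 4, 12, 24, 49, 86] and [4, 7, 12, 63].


Take 4 from A
Take 4 from A
Take 4 from B
Take 7 from B
Take 12 from A
Take 12 from B
Take 24 from A
Take 49 from A
Take 63 from B

Merged: [4, 4, 4, 7, 12, 12, 24, 49, 63, 86]


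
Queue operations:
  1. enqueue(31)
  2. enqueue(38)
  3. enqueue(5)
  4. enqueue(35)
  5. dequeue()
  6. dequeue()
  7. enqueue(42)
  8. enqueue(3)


enqueue(31) -> [31]
enqueue(38) -> [31, 38]
enqueue(5) -> [31, 38, 5]
enqueue(35) -> [31, 38, 5, 35]
dequeue()->31, [38, 5, 35]
dequeue()->38, [5, 35]
enqueue(42) -> [5, 35, 42]
enqueue(3) -> [5, 35, 42, 3]

Final queue: [5, 35, 42, 3]


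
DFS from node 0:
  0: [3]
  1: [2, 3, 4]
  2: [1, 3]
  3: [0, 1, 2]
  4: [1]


Visit 0, push [3]
Visit 3, push [2, 1]
Visit 1, push [4, 2]
Visit 2, push []
Visit 4, push []

DFS order: [0, 3, 1, 2, 4]


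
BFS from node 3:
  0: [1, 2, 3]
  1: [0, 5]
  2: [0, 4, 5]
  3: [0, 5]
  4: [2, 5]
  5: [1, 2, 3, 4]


Visit 3, enqueue [0, 5]
Visit 0, enqueue [1, 2]
Visit 5, enqueue [4]
Visit 1, enqueue []
Visit 2, enqueue []
Visit 4, enqueue []

BFS order: [3, 0, 5, 1, 2, 4]


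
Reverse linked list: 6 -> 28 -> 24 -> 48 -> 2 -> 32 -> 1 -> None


Step 1: curr=6, set curr.next=prev(None) | reversed so far: 6
Step 2: curr=28, set curr.next=prev(6) | reversed so far: 28 -> 6
Step 3: curr=24, set curr.next=prev(28) | reversed so far: 24 -> 28 -> 6
Step 4: curr=48, set curr.next=prev(24) | reversed so far: 48 -> 24 -> 28 -> 6
Step 5: curr=2, set curr.next=prev(48) | reversed so far: 2 -> 48 -> 24 -> 28 -> 6
Step 6: curr=32, set curr.next=prev(2) | reversed so far: 32 -> 2 -> 48 -> 24 -> 28 -> 6
Step 7: curr=1, set curr.next=prev(32) | reversed so far: 1 -> 32 -> 2 -> 48 -> 24 -> 28 -> 6

1 -> 32 -> 2 -> 48 -> 24 -> 28 -> 6 -> None


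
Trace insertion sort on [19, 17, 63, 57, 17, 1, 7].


Initial: [19, 17, 63, 57, 17, 1, 7]
Insert 17: [17, 19, 63, 57, 17, 1, 7]
Insert 63: [17, 19, 63, 57, 17, 1, 7]
Insert 57: [17, 19, 57, 63, 17, 1, 7]
Insert 17: [17, 17, 19, 57, 63, 1, 7]
Insert 1: [1, 17, 17, 19, 57, 63, 7]
Insert 7: [1, 7, 17, 17, 19, 57, 63]

Sorted: [1, 7, 17, 17, 19, 57, 63]
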